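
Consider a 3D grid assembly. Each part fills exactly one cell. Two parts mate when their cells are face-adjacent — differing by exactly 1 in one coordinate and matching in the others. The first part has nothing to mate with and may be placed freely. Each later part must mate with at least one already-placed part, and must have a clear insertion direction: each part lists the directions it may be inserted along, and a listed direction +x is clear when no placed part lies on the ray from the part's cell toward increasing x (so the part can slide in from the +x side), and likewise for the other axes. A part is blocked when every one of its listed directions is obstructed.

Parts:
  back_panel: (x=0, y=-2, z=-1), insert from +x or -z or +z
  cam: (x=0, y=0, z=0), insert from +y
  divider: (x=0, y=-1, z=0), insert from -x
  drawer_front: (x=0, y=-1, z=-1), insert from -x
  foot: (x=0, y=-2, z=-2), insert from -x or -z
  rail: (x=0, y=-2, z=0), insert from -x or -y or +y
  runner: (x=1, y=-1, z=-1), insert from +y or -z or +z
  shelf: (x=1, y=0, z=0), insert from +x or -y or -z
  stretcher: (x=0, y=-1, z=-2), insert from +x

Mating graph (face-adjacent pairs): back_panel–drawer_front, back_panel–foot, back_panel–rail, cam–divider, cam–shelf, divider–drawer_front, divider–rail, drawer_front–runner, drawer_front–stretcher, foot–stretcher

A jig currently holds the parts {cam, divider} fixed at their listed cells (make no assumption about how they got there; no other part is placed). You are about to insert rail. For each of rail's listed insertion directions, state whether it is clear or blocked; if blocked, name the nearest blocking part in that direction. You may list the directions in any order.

-x: ray from rail(0, -2, 0) has no placed part ⇒ clear
-y: ray from rail(0, -2, 0) has no placed part ⇒ clear
+y: nearest on ray is divider@(0, -1, 0) ⇒ blocked

+y: blocked by divider; -x: clear; -y: clear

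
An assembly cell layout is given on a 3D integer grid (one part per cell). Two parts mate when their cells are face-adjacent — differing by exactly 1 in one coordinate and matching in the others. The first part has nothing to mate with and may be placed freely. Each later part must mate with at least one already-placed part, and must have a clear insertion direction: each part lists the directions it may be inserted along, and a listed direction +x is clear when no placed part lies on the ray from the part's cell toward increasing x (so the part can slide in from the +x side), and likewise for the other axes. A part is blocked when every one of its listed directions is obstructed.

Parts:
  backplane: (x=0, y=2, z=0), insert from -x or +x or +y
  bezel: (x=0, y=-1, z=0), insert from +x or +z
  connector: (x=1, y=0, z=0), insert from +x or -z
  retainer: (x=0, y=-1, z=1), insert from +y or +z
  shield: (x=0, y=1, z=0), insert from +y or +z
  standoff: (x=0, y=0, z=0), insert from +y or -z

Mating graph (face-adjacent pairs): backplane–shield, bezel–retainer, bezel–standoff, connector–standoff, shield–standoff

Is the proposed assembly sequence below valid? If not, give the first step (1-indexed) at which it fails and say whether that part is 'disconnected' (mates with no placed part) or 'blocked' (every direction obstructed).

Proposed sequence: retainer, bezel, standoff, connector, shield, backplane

Valid

1. retainer@(0, -1, 1) [+y clear] — {retainer}
2. bezel@(0, -1, 0) [+x clear] — {bezel, retainer}
3. standoff@(0, 0, 0) [+y clear] — {bezel, retainer, standoff}
4. connector@(1, 0, 0) [+x clear] — {bezel, connector, retainer, standoff}
5. shield@(0, 1, 0) [+y clear] — {bezel, connector, retainer, shield, standoff}
6. backplane@(0, 2, 0) [-x clear] — {backplane, bezel, connector, retainer, shield, standoff}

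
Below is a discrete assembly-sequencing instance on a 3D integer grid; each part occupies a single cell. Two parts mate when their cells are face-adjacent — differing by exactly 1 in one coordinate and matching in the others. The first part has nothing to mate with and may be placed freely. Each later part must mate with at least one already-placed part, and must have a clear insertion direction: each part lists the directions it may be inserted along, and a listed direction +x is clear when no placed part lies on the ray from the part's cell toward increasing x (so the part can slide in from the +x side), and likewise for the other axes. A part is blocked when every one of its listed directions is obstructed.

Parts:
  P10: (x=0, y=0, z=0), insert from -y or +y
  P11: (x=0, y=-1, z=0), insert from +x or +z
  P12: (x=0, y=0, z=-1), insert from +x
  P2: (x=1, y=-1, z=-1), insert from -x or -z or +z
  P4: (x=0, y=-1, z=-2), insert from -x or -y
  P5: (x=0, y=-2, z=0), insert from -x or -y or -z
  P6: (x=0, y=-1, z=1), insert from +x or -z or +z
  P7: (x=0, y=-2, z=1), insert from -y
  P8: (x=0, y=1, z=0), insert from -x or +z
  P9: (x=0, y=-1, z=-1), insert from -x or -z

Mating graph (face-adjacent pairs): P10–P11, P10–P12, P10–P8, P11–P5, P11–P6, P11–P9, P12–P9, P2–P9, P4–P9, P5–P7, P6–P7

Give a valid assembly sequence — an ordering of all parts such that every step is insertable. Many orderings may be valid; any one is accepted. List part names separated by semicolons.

1. P4@(0, -1, -2) [-x clear] — {P4}
2. P9@(0, -1, -1) [-x clear] — {P4, P9}
3. P2@(1, -1, -1) [-z clear] — {P2, P4, P9}
4. P11@(0, -1, 0) [+x clear] — {P11, P2, P4, P9}
5. P5@(0, -2, 0) [-x clear] — {P11, P2, P4, P5, P9}
6. P7@(0, -2, 1) [-y clear] — {P11, P2, P4, P5, P7, P9}
7. P6@(0, -1, 1) [+x clear] — {P11, P2, P4, P5, P6, P7, P9}
8. P10@(0, 0, 0) [+y clear] — {P10, P11, P2, P4, P5, P6, P7, P9}
9. P12@(0, 0, -1) [+x clear] — {P10, P11, P12, P2, P4, P5, P6, P7, P9}
10. P8@(0, 1, 0) [-x clear] — {P10, P11, P12, P2, P4, P5, P6, P7, P8, P9}

P4; P9; P2; P11; P5; P7; P6; P10; P12; P8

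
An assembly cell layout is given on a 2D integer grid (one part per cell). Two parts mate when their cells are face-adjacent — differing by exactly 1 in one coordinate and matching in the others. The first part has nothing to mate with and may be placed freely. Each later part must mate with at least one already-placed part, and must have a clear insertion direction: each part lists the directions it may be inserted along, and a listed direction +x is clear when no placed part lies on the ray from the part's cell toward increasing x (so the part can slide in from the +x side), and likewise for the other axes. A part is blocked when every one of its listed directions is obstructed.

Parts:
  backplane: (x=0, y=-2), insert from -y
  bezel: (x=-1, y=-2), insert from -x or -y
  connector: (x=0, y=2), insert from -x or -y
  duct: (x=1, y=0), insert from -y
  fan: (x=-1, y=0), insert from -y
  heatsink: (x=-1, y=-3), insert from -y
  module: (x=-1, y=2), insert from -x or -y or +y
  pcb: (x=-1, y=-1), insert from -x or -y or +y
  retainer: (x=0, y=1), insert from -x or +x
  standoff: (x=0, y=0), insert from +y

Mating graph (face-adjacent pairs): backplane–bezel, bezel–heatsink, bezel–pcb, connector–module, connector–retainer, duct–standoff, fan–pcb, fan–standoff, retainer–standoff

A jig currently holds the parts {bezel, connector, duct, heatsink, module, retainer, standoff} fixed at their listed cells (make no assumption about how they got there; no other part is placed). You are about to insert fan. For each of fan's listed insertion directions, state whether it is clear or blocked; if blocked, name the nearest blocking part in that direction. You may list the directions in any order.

-y: nearest on ray is bezel@(-1, -2) ⇒ blocked

-y: blocked by bezel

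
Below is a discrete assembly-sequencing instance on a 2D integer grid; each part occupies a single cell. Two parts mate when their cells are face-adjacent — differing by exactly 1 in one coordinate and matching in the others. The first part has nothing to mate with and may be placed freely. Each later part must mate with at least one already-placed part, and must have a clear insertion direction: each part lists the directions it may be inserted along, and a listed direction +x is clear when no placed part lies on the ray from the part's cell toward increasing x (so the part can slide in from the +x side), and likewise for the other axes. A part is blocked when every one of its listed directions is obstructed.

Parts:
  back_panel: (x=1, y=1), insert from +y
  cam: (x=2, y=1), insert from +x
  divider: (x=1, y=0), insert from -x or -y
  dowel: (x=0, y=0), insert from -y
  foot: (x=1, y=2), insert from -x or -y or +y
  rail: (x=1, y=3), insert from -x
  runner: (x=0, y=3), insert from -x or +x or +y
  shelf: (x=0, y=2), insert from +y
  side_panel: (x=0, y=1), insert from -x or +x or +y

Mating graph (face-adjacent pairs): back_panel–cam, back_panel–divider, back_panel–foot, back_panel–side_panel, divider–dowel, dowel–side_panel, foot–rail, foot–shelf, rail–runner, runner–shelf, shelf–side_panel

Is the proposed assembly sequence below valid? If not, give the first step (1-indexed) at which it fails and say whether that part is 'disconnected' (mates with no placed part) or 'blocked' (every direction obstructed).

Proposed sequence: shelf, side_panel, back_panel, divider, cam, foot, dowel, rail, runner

Valid

1. shelf@(0, 2) [+y clear] — {shelf}
2. side_panel@(0, 1) [-x clear] — {shelf, side_panel}
3. back_panel@(1, 1) [+y clear] — {back_panel, shelf, side_panel}
4. divider@(1, 0) [-x clear] — {back_panel, divider, shelf, side_panel}
5. cam@(2, 1) [+x clear] — {back_panel, cam, divider, shelf, side_panel}
6. foot@(1, 2) [+y clear] — {back_panel, cam, divider, foot, shelf, side_panel}
7. dowel@(0, 0) [-y clear] — {back_panel, cam, divider, dowel, foot, shelf, side_panel}
8. rail@(1, 3) [-x clear] — {back_panel, cam, divider, dowel, foot, rail, shelf, side_panel}
9. runner@(0, 3) [-x clear] — {back_panel, cam, divider, dowel, foot, rail, runner, shelf, side_panel}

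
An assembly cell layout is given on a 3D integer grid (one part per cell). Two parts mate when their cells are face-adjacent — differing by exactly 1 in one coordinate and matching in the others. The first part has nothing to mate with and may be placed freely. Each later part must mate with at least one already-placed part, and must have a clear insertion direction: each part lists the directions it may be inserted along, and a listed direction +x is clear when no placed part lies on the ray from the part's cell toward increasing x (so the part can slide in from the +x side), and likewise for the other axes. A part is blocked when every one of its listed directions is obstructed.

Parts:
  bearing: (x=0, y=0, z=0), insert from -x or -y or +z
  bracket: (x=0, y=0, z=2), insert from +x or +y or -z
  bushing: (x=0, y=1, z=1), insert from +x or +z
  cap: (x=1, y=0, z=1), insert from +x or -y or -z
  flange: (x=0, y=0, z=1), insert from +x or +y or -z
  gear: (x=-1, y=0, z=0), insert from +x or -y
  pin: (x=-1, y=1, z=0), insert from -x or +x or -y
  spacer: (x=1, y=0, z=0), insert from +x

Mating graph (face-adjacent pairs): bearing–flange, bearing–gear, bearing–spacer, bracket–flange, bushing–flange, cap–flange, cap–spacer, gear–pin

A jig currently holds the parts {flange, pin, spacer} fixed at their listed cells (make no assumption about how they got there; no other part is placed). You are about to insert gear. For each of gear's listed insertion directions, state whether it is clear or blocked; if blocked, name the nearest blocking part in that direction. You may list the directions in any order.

+x: blocked by spacer; -y: clear

+x: nearest on ray is spacer@(1, 0, 0) ⇒ blocked
-y: ray from gear(-1, 0, 0) has no placed part ⇒ clear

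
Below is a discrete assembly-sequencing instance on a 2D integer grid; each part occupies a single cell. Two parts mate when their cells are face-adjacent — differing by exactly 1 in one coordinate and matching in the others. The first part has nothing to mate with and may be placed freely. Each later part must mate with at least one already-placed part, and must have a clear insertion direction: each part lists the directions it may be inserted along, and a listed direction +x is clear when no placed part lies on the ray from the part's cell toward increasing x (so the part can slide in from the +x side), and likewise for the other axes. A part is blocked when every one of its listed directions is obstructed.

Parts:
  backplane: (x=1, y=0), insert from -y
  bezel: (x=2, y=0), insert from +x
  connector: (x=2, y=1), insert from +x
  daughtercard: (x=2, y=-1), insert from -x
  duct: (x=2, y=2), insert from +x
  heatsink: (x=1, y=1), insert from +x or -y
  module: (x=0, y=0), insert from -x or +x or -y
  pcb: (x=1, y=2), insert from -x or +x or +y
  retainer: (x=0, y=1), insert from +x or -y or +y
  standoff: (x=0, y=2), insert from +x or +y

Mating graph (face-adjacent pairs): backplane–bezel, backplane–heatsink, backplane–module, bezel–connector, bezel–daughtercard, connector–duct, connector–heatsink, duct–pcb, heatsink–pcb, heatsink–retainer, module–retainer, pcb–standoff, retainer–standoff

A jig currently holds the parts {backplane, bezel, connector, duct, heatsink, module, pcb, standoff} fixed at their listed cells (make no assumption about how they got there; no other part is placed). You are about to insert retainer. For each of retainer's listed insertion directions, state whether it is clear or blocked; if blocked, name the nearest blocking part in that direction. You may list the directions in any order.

+x: nearest on ray is heatsink@(1, 1) ⇒ blocked
-y: nearest on ray is module@(0, 0) ⇒ blocked
+y: nearest on ray is standoff@(0, 2) ⇒ blocked

+x: blocked by heatsink; +y: blocked by standoff; -y: blocked by module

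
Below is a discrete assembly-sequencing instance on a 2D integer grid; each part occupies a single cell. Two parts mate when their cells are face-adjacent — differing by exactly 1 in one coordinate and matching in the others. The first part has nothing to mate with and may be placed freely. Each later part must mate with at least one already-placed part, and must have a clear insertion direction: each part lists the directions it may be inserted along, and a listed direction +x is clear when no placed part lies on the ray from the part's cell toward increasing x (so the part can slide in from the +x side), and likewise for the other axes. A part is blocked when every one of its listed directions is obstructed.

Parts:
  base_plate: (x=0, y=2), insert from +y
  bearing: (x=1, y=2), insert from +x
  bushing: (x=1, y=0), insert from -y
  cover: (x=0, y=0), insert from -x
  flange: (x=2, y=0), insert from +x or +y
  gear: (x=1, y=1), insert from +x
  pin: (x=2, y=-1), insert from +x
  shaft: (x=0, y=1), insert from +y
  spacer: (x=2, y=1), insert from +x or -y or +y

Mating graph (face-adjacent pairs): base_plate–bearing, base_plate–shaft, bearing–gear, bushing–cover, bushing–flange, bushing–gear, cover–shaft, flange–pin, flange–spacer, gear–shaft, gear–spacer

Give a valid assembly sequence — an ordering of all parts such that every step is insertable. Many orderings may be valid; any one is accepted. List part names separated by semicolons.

1. gear@(1, 1) [+x clear] — {gear}
2. spacer@(2, 1) [+x clear] — {gear, spacer}
3. bushing@(1, 0) [-y clear] — {bushing, gear, spacer}
4. cover@(0, 0) [-x clear] — {bushing, cover, gear, spacer}
5. shaft@(0, 1) [+y clear] — {bushing, cover, gear, shaft, spacer}
6. base_plate@(0, 2) [+y clear] — {base_plate, bushing, cover, gear, shaft, spacer}
7. bearing@(1, 2) [+x clear] — {base_plate, bearing, bushing, cover, gear, shaft, spacer}
8. flange@(2, 0) [+x clear] — {base_plate, bearing, bushing, cover, flange, gear, shaft, spacer}
9. pin@(2, -1) [+x clear] — {base_plate, bearing, bushing, cover, flange, gear, pin, shaft, spacer}

gear; spacer; bushing; cover; shaft; base_plate; bearing; flange; pin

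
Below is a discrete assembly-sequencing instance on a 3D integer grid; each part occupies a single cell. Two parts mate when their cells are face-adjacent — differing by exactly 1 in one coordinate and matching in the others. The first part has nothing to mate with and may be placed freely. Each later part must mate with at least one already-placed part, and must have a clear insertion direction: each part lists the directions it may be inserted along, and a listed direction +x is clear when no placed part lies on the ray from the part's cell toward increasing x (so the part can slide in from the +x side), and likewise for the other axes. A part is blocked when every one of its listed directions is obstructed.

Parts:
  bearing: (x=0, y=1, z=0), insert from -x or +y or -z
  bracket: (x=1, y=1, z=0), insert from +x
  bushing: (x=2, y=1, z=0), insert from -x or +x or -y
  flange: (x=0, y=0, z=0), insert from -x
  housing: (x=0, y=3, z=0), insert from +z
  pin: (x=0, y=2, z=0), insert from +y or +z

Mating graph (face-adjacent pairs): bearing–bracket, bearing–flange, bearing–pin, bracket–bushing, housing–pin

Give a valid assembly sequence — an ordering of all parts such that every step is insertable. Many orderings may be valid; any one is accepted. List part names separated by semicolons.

1. pin@(0, 2, 0) [+y clear] — {pin}
2. bearing@(0, 1, 0) [-x clear] — {bearing, pin}
3. bracket@(1, 1, 0) [+x clear] — {bearing, bracket, pin}
4. bushing@(2, 1, 0) [+x clear] — {bearing, bracket, bushing, pin}
5. flange@(0, 0, 0) [-x clear] — {bearing, bracket, bushing, flange, pin}
6. housing@(0, 3, 0) [+z clear] — {bearing, bracket, bushing, flange, housing, pin}

pin; bearing; bracket; bushing; flange; housing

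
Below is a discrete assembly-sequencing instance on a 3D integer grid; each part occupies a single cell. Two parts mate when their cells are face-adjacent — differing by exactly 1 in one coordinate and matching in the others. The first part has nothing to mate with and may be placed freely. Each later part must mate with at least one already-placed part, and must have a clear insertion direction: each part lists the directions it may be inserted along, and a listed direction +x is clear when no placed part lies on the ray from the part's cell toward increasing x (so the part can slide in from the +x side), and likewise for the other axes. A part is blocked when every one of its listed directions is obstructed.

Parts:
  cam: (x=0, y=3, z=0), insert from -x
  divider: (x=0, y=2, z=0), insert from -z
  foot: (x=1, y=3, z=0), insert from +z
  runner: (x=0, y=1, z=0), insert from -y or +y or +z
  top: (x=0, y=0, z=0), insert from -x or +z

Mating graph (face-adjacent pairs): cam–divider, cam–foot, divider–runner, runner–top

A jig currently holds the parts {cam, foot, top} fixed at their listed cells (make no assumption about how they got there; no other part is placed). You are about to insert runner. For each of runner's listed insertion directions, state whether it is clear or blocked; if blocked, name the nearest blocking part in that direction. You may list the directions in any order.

+y: blocked by cam; +z: clear; -y: blocked by top

-y: nearest on ray is top@(0, 0, 0) ⇒ blocked
+y: nearest on ray is cam@(0, 3, 0) ⇒ blocked
+z: ray from runner(0, 1, 0) has no placed part ⇒ clear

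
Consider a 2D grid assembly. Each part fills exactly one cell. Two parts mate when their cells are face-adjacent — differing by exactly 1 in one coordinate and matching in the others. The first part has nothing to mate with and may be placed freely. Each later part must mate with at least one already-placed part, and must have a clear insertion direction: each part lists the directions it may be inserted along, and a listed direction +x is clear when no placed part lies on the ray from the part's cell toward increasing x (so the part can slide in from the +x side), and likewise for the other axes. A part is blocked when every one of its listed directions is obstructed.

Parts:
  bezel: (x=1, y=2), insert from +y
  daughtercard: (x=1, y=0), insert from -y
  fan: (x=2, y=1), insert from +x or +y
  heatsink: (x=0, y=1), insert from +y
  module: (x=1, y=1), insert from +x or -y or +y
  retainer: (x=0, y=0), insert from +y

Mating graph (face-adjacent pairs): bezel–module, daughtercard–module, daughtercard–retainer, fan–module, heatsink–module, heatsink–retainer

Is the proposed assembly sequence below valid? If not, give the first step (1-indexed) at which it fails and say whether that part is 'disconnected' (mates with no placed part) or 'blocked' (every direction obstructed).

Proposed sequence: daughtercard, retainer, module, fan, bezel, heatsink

1. daughtercard@(1, 0) [-y clear] — {daughtercard}
2. retainer@(0, 0) [+y clear] — {daughtercard, retainer}
3. module@(1, 1) [+x clear] — {daughtercard, module, retainer}
4. fan@(2, 1) [+x clear] — {daughtercard, fan, module, retainer}
5. bezel@(1, 2) [+y clear] — {bezel, daughtercard, fan, module, retainer}
6. heatsink@(0, 1) [+y clear] — {bezel, daughtercard, fan, heatsink, module, retainer}

Valid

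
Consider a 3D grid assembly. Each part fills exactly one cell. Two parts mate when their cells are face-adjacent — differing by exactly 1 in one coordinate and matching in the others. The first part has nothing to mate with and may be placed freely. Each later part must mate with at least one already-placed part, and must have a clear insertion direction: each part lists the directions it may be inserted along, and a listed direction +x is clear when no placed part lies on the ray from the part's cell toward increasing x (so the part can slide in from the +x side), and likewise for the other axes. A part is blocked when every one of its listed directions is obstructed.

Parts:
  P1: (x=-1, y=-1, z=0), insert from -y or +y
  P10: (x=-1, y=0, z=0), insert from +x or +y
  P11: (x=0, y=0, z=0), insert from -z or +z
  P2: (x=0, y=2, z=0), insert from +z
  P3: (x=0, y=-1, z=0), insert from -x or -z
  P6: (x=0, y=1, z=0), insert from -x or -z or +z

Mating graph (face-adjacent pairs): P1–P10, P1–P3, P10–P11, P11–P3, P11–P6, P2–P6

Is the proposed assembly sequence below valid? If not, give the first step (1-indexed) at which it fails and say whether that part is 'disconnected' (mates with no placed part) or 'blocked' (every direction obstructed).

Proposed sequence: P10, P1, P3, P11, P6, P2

1. P10@(-1, 0, 0) [+x clear] — {P10}
2. P1@(-1, -1, 0) [-y clear] — {P1, P10}
3. P3@(0, -1, 0) [-z clear] — {P1, P10, P3}
4. P11@(0, 0, 0) [-z clear] — {P1, P10, P11, P3}
5. P6@(0, 1, 0) [-x clear] — {P1, P10, P11, P3, P6}
6. P2@(0, 2, 0) [+z clear] — {P1, P10, P11, P2, P3, P6}

Valid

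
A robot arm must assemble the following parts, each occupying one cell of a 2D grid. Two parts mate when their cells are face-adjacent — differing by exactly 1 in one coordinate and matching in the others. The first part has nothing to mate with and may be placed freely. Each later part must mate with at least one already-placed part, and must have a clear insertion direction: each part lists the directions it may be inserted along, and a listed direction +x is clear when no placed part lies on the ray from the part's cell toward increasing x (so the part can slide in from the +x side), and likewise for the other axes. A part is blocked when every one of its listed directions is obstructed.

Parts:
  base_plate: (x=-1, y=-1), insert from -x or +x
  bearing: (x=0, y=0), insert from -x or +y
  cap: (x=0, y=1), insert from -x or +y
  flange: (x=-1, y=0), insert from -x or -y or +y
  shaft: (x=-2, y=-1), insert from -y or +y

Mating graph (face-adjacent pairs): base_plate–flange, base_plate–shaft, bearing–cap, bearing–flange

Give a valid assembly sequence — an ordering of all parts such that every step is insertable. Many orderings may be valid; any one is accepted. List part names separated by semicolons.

1. flange@(-1, 0) [-x clear] — {flange}
2. bearing@(0, 0) [+y clear] — {bearing, flange}
3. cap@(0, 1) [-x clear] — {bearing, cap, flange}
4. base_plate@(-1, -1) [-x clear] — {base_plate, bearing, cap, flange}
5. shaft@(-2, -1) [-y clear] — {base_plate, bearing, cap, flange, shaft}

flange; bearing; cap; base_plate; shaft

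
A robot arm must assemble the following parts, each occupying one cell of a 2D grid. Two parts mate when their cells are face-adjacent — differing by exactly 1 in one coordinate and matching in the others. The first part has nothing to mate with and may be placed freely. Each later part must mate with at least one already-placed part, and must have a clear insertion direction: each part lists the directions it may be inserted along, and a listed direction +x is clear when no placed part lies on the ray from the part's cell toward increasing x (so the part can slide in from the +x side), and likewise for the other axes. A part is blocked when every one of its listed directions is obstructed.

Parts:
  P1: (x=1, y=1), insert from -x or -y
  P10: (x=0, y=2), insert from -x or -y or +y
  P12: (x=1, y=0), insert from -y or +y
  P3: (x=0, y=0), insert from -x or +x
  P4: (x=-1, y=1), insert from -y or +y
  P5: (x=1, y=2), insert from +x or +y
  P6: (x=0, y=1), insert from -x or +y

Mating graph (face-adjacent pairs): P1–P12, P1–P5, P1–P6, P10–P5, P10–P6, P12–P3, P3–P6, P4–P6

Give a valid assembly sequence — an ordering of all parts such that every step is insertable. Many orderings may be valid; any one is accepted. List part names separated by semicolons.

P5; P10; P1; P12; P3; P6; P4

1. P5@(1, 2) [+x clear] — {P5}
2. P10@(0, 2) [-x clear] — {P10, P5}
3. P1@(1, 1) [-x clear] — {P1, P10, P5}
4. P12@(1, 0) [-y clear] — {P1, P10, P12, P5}
5. P3@(0, 0) [-x clear] — {P1, P10, P12, P3, P5}
6. P6@(0, 1) [-x clear] — {P1, P10, P12, P3, P5, P6}
7. P4@(-1, 1) [-y clear] — {P1, P10, P12, P3, P4, P5, P6}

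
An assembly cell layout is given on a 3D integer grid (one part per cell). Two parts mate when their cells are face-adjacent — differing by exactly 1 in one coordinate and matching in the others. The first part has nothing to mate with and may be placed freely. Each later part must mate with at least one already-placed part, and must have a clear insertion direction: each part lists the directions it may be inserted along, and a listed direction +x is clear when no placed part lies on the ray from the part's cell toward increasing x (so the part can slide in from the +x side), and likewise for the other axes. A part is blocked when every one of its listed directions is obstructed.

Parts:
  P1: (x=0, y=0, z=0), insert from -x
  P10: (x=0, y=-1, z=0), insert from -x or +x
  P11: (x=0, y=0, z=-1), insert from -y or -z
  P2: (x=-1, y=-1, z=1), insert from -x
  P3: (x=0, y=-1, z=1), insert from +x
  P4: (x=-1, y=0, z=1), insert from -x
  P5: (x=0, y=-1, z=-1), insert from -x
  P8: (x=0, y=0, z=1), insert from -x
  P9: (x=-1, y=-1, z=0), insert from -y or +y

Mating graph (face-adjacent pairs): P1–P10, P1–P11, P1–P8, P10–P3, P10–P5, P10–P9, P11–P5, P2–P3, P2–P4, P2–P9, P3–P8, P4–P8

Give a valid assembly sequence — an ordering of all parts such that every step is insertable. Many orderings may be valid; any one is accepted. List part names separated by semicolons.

P10; P1; P3; P9; P8; P4; P11; P5; P2

1. P10@(0, -1, 0) [-x clear] — {P10}
2. P1@(0, 0, 0) [-x clear] — {P1, P10}
3. P3@(0, -1, 1) [+x clear] — {P1, P10, P3}
4. P9@(-1, -1, 0) [-y clear] — {P1, P10, P3, P9}
5. P8@(0, 0, 1) [-x clear] — {P1, P10, P3, P8, P9}
6. P4@(-1, 0, 1) [-x clear] — {P1, P10, P3, P4, P8, P9}
7. P11@(0, 0, -1) [-y clear] — {P1, P10, P11, P3, P4, P8, P9}
8. P5@(0, -1, -1) [-x clear] — {P1, P10, P11, P3, P4, P5, P8, P9}
9. P2@(-1, -1, 1) [-x clear] — {P1, P10, P11, P2, P3, P4, P5, P8, P9}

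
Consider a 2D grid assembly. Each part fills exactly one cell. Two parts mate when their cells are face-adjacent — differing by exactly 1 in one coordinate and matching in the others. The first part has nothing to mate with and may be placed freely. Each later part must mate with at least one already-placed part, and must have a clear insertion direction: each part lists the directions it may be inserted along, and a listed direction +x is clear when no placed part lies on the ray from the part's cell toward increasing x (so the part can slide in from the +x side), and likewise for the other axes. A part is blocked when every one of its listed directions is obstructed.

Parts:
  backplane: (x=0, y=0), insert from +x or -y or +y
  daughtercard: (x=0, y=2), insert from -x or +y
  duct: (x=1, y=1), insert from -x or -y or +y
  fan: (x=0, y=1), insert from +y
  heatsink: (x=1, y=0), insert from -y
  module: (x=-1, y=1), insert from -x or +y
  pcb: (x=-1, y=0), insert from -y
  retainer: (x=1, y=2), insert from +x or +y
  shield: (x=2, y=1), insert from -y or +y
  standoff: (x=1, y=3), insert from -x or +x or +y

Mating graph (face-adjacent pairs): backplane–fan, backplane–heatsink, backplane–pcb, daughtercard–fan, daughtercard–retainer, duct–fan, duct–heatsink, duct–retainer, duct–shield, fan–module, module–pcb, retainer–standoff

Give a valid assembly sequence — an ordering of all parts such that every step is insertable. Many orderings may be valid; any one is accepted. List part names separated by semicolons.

1. standoff@(1, 3) [-x clear] — {standoff}
2. retainer@(1, 2) [+x clear] — {retainer, standoff}
3. duct@(1, 1) [-x clear] — {duct, retainer, standoff}
4. shield@(2, 1) [-y clear] — {duct, retainer, shield, standoff}
5. heatsink@(1, 0) [-y clear] — {duct, heatsink, retainer, shield, standoff}
6. backplane@(0, 0) [-y clear] — {backplane, duct, heatsink, retainer, shield, standoff}
7. pcb@(-1, 0) [-y clear] — {backplane, duct, heatsink, pcb, retainer, shield, standoff}
8. fan@(0, 1) [+y clear] — {backplane, duct, fan, heatsink, pcb, retainer, shield, standoff}
9. daughtercard@(0, 2) [-x clear] — {backplane, daughtercard, duct, fan, heatsink, pcb, retainer, shield, standoff}
10. module@(-1, 1) [-x clear] — {backplane, daughtercard, duct, fan, heatsink, module, pcb, retainer, shield, standoff}

standoff; retainer; duct; shield; heatsink; backplane; pcb; fan; daughtercard; module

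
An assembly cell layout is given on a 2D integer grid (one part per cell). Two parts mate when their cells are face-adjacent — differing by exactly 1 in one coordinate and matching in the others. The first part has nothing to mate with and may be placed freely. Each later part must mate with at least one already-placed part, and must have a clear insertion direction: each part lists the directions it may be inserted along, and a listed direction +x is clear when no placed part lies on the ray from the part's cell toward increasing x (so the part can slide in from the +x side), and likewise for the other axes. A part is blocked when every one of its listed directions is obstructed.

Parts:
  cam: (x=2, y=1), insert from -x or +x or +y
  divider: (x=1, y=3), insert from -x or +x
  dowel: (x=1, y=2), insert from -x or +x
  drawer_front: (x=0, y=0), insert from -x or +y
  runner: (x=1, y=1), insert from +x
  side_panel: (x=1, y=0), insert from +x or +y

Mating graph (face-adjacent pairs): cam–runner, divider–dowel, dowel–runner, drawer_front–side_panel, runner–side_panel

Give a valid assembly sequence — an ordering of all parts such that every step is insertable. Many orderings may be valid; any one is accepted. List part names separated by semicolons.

dowel; divider; runner; cam; side_panel; drawer_front

1. dowel@(1, 2) [-x clear] — {dowel}
2. divider@(1, 3) [-x clear] — {divider, dowel}
3. runner@(1, 1) [+x clear] — {divider, dowel, runner}
4. cam@(2, 1) [+x clear] — {cam, divider, dowel, runner}
5. side_panel@(1, 0) [+x clear] — {cam, divider, dowel, runner, side_panel}
6. drawer_front@(0, 0) [-x clear] — {cam, divider, dowel, drawer_front, runner, side_panel}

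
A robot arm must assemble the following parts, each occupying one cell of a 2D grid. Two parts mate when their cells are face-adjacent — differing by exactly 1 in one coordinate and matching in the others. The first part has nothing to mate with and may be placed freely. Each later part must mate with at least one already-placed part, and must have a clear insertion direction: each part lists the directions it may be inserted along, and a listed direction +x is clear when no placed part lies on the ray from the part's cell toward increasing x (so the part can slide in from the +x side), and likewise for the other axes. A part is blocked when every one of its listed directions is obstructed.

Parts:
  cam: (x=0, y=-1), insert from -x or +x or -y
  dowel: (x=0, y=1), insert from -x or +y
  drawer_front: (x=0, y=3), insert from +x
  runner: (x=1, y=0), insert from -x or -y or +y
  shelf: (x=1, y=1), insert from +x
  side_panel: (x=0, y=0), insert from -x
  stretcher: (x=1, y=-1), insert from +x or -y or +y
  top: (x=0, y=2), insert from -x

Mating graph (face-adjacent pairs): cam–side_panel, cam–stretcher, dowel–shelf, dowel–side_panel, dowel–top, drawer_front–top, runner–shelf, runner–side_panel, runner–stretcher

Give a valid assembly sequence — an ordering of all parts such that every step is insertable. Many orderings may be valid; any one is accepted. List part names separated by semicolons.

1. drawer_front@(0, 3) [+x clear] — {drawer_front}
2. top@(0, 2) [-x clear] — {drawer_front, top}
3. dowel@(0, 1) [-x clear] — {dowel, drawer_front, top}
4. side_panel@(0, 0) [-x clear] — {dowel, drawer_front, side_panel, top}
5. cam@(0, -1) [-x clear] — {cam, dowel, drawer_front, side_panel, top}
6. stretcher@(1, -1) [+x clear] — {cam, dowel, drawer_front, side_panel, stretcher, top}
7. runner@(1, 0) [+y clear] — {cam, dowel, drawer_front, runner, side_panel, stretcher, top}
8. shelf@(1, 1) [+x clear] — {cam, dowel, drawer_front, runner, shelf, side_panel, stretcher, top}

drawer_front; top; dowel; side_panel; cam; stretcher; runner; shelf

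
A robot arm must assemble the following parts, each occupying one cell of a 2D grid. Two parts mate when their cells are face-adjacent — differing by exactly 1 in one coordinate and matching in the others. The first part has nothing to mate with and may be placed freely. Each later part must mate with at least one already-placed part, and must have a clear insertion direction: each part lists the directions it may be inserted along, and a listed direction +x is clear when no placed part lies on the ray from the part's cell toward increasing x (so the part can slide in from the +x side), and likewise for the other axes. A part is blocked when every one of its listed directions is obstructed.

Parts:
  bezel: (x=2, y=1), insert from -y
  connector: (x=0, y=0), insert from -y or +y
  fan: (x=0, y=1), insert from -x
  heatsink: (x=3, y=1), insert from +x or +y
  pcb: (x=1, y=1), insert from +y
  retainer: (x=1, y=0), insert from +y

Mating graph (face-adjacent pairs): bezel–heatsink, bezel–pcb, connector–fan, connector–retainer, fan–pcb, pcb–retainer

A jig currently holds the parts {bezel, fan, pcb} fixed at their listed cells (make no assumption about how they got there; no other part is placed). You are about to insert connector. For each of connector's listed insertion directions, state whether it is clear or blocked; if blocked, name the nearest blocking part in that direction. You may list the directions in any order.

-y: ray from connector(0, 0) has no placed part ⇒ clear
+y: nearest on ray is fan@(0, 1) ⇒ blocked

+y: blocked by fan; -y: clear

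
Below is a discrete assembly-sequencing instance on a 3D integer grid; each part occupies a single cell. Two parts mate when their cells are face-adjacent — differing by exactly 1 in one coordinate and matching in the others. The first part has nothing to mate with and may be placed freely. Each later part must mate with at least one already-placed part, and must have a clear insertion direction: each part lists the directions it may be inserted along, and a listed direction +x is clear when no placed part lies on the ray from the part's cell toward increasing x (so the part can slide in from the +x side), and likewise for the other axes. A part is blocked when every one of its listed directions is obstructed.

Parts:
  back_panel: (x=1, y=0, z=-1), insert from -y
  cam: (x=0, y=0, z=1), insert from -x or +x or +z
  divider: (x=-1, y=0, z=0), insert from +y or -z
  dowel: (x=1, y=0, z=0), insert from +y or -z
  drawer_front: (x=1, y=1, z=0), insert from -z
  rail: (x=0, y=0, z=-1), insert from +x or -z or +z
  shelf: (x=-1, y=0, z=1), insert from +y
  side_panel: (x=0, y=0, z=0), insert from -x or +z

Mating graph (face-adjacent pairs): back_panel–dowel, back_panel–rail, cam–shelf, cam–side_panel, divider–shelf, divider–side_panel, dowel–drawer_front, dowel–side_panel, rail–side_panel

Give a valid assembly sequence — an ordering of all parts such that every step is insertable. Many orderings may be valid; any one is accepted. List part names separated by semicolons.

divider; shelf; side_panel; rail; cam; back_panel; dowel; drawer_front

1. divider@(-1, 0, 0) [+y clear] — {divider}
2. shelf@(-1, 0, 1) [+y clear] — {divider, shelf}
3. side_panel@(0, 0, 0) [+z clear] — {divider, shelf, side_panel}
4. rail@(0, 0, -1) [+x clear] — {divider, rail, shelf, side_panel}
5. cam@(0, 0, 1) [+x clear] — {cam, divider, rail, shelf, side_panel}
6. back_panel@(1, 0, -1) [-y clear] — {back_panel, cam, divider, rail, shelf, side_panel}
7. dowel@(1, 0, 0) [+y clear] — {back_panel, cam, divider, dowel, rail, shelf, side_panel}
8. drawer_front@(1, 1, 0) [-z clear] — {back_panel, cam, divider, dowel, drawer_front, rail, shelf, side_panel}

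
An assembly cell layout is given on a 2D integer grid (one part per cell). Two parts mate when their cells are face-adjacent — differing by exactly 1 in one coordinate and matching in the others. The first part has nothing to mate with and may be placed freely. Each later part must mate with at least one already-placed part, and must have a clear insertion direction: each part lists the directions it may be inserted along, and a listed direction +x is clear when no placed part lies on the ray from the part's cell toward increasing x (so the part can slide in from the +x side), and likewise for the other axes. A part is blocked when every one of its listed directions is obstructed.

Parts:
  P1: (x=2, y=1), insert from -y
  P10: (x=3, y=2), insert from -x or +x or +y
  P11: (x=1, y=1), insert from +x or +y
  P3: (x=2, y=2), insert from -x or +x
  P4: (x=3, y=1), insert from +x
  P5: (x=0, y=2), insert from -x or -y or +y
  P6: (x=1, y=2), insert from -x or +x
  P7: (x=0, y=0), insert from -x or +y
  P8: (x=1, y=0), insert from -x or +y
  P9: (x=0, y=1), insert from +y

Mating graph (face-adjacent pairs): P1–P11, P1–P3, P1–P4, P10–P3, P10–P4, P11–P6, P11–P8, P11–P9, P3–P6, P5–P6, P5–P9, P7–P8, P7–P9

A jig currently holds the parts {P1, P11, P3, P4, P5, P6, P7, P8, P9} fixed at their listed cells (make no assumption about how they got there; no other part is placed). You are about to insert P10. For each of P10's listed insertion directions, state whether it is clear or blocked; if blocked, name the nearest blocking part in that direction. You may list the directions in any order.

-x: nearest on ray is P3@(2, 2) ⇒ blocked
+x: ray from P10(3, 2) has no placed part ⇒ clear
+y: ray from P10(3, 2) has no placed part ⇒ clear

+x: clear; +y: clear; -x: blocked by P3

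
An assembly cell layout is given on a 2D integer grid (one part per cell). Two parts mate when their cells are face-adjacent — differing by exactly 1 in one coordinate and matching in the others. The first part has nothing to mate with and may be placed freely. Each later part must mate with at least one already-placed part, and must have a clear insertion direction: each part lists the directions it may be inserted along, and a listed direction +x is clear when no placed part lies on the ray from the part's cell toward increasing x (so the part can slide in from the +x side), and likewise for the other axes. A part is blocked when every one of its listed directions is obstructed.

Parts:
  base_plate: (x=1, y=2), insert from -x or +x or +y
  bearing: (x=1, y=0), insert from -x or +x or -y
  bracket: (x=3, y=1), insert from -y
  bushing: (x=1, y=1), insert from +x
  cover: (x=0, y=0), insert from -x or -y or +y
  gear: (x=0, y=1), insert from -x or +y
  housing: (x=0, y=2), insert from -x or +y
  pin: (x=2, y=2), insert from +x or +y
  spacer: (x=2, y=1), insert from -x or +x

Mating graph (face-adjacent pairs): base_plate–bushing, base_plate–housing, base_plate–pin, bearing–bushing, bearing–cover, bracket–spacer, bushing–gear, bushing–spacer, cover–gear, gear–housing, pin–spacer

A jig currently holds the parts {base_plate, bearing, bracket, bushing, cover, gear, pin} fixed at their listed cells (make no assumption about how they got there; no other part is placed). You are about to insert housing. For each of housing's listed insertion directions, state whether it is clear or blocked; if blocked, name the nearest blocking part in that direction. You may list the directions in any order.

+y: clear; -x: clear

-x: ray from housing(0, 2) has no placed part ⇒ clear
+y: ray from housing(0, 2) has no placed part ⇒ clear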